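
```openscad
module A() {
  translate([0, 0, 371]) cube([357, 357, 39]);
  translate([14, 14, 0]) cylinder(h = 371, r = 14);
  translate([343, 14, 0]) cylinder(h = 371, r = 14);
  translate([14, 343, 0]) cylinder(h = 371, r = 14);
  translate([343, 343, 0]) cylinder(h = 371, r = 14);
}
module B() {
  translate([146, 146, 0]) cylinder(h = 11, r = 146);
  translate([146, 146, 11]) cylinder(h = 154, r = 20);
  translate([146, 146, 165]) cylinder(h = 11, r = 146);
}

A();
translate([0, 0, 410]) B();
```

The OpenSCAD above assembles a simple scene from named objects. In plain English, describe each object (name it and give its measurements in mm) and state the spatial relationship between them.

A is a four-legged stool. The seat is 357×357 mm, 39 mm thick, top at z = 410 mm. It stands on four round legs, each 28 mm in diameter, from z = 0 to the seat underside, each leg's axis is inset half a diameter from the nearest pair of seat edges (so the leg's bounding box is flush with the corner).

B is a spool: two coaxial disc flanges of radius 146 mm and thickness 11 mm, joined by a core cylinder of radius 20 mm and height 154 mm. The lower flange rests on z = 0 and the three cylinders share a vertical axis.

The spool is on top of the stool.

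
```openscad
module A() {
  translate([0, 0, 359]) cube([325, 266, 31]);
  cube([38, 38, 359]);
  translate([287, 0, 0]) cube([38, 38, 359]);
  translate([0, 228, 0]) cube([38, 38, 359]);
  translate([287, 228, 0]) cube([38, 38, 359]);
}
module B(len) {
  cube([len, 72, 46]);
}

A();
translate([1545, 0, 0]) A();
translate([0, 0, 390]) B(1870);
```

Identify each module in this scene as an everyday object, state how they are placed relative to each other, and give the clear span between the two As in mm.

A is a stool. B is a beam. A beam spans the tops of two stools. The clear span between the two stools is 1220 mm.

Second stool starts at x = 1545; first ends at x = 325; clear span = 1545 − 325 = 1220 mm.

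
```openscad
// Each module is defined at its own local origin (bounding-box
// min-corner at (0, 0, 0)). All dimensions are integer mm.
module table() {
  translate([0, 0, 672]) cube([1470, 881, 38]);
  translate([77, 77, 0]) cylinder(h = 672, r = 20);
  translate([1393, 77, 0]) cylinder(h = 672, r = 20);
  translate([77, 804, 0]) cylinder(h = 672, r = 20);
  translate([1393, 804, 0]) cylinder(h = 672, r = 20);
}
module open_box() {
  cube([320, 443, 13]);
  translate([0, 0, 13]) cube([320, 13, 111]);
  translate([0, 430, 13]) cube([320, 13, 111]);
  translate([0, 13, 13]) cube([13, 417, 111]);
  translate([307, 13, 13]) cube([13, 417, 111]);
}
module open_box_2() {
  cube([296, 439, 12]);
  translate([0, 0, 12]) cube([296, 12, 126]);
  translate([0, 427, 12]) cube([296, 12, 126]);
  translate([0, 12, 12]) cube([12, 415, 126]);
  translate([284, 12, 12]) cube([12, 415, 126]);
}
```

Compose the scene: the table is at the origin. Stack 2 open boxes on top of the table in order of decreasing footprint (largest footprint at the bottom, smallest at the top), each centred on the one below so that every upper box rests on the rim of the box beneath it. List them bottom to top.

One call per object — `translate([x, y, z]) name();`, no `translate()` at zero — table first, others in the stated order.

table();
translate([575, 219, 710]) open_box();
translate([587, 221, 834]) open_box_2();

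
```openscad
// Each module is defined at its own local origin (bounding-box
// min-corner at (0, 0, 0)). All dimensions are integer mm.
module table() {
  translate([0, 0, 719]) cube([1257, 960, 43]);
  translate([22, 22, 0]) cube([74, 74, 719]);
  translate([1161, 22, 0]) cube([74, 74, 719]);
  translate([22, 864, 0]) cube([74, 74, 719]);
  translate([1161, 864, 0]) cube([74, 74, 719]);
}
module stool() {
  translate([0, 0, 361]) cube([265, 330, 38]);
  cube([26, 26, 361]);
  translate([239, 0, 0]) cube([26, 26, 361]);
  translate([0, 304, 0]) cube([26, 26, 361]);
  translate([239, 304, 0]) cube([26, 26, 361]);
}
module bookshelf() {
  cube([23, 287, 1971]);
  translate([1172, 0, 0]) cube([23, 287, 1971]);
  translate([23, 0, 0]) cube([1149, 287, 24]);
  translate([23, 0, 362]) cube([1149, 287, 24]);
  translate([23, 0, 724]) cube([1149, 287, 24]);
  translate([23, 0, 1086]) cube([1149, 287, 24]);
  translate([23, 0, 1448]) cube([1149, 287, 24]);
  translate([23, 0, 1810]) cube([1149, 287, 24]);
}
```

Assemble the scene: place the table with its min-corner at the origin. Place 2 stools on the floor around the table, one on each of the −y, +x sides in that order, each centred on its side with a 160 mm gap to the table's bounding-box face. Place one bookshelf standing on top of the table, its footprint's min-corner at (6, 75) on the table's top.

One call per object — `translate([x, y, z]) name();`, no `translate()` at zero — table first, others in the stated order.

table();
translate([496, -490, 0]) stool();
translate([1417, 315, 0]) stool();
translate([6, 75, 762]) bookshelf();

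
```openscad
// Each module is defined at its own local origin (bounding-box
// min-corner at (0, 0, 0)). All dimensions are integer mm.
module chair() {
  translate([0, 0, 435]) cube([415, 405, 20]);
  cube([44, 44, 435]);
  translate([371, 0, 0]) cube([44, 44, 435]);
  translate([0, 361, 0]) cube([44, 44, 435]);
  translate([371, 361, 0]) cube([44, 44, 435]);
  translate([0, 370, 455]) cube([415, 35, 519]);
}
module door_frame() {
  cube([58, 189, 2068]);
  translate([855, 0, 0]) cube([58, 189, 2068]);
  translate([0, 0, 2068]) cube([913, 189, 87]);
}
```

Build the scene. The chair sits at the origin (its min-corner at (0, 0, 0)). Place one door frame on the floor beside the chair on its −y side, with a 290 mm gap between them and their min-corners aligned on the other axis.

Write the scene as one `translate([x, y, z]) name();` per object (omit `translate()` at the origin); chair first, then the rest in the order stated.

chair();
translate([0, -479, 0]) door_frame();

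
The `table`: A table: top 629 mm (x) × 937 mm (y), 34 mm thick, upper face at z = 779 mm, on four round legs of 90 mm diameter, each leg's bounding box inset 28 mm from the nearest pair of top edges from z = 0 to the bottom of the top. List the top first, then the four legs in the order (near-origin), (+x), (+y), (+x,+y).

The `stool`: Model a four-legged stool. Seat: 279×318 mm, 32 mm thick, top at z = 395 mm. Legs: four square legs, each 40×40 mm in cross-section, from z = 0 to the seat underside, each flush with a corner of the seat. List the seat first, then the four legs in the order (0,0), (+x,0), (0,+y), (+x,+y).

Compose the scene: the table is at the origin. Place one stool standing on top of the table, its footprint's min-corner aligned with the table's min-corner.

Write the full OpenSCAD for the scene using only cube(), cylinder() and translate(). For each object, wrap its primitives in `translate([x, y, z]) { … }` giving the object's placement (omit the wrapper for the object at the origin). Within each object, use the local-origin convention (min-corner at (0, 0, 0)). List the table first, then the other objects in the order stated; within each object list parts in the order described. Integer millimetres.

translate([0, 0, 745]) cube([629, 937, 34]);
translate([73, 73, 0]) cylinder(h = 745, r = 45);
translate([556, 73, 0]) cylinder(h = 745, r = 45);
translate([73, 864, 0]) cylinder(h = 745, r = 45);
translate([556, 864, 0]) cylinder(h = 745, r = 45);
translate([0, 0, 779]) {
  translate([0, 0, 363]) cube([279, 318, 32]);
  cube([40, 40, 363]);
  translate([239, 0, 0]) cube([40, 40, 363]);
  translate([0, 278, 0]) cube([40, 40, 363]);
  translate([239, 278, 0]) cube([40, 40, 363]);
}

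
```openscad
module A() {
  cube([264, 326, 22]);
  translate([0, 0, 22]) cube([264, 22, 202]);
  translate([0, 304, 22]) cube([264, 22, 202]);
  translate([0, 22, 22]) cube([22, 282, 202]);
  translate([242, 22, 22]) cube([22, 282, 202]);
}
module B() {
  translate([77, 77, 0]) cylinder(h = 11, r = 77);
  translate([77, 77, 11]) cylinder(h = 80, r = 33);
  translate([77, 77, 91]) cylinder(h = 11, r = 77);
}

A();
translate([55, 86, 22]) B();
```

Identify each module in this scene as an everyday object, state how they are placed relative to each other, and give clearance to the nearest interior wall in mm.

A is an open box. B is a spool. The spool sits inside the open box, centred. The clearance to the nearest interior wall is 33 mm.

Clearances: x = 33, y = 64; minimum 33 mm.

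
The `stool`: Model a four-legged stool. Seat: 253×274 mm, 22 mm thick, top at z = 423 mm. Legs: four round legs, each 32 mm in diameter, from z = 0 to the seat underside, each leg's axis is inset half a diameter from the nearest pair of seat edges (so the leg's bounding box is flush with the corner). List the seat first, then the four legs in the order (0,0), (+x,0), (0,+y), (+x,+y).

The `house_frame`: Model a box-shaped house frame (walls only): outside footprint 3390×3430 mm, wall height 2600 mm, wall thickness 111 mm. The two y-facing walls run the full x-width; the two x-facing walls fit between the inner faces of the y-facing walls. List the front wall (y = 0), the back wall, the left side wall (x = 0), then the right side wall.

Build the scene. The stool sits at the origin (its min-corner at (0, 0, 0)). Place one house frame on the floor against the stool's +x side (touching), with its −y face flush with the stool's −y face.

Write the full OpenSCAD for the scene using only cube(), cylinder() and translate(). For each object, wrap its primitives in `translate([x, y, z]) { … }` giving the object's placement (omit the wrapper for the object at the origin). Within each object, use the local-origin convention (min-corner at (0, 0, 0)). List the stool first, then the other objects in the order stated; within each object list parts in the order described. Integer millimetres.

translate([0, 0, 401]) cube([253, 274, 22]);
translate([16, 16, 0]) cylinder(h = 401, r = 16);
translate([237, 16, 0]) cylinder(h = 401, r = 16);
translate([16, 258, 0]) cylinder(h = 401, r = 16);
translate([237, 258, 0]) cylinder(h = 401, r = 16);
translate([253, 0, 0]) {
  cube([3390, 111, 2600]);
  translate([0, 3319, 0]) cube([3390, 111, 2600]);
  translate([0, 111, 0]) cube([111, 3208, 2600]);
  translate([3279, 111, 0]) cube([111, 3208, 2600]);
}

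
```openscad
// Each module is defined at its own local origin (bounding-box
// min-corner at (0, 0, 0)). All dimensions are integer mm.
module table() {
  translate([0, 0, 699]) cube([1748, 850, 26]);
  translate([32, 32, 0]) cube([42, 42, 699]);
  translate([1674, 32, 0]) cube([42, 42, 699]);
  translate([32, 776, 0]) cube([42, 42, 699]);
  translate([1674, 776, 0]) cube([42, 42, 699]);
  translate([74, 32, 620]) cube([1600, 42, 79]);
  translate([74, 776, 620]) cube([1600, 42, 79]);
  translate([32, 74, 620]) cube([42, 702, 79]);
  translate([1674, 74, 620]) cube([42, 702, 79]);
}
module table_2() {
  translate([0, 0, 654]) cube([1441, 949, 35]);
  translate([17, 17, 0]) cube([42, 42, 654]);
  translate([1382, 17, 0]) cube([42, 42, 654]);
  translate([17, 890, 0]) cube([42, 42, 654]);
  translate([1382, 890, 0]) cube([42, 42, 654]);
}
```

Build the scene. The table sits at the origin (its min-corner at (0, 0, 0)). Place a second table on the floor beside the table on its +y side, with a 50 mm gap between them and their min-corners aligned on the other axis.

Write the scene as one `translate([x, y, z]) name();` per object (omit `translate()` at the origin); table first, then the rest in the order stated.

table();
translate([0, 900, 0]) table_2();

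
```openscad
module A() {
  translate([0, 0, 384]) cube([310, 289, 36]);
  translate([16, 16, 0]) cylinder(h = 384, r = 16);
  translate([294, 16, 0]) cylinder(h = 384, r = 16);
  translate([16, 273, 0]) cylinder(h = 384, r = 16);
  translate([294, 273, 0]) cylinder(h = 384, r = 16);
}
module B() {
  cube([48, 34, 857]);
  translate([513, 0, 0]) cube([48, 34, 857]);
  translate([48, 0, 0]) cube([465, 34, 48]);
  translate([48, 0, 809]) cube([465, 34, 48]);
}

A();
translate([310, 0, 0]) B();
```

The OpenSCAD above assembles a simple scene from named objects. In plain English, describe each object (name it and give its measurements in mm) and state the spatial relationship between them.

A is a four-legged stool. The seat is a 310×289×36 mm slab whose top surface is at z = 420 mm; four round legs, each 32 mm in diameter, run from the floor (z = 0) to the underside of the seat, each leg's axis is inset half a diameter from the nearest pair of seat edges (so the leg's bounding box is flush with the corner).

B is a rectangular picture frame lying in the x–z plane (depth along y). The opening is 465 mm wide (x) by 761 mm tall (z), surrounded by a border 48 mm wide on all four sides. The frame is 34 mm deep and is made of two full-height vertical stiles with two horizontal rails fitted between them.

The picture frame is against the stool's +x side, with their −y faces flush.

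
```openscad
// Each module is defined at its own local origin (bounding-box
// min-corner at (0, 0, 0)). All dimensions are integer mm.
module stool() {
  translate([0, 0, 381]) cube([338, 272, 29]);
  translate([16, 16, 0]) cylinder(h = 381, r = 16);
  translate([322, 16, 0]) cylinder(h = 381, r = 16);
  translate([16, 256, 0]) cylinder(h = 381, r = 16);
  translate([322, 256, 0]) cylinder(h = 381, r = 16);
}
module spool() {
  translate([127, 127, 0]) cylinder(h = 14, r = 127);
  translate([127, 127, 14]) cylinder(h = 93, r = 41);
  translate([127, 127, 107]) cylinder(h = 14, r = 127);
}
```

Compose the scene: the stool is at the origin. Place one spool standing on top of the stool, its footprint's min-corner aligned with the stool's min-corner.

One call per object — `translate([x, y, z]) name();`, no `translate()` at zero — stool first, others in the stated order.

stool();
translate([0, 0, 410]) spool();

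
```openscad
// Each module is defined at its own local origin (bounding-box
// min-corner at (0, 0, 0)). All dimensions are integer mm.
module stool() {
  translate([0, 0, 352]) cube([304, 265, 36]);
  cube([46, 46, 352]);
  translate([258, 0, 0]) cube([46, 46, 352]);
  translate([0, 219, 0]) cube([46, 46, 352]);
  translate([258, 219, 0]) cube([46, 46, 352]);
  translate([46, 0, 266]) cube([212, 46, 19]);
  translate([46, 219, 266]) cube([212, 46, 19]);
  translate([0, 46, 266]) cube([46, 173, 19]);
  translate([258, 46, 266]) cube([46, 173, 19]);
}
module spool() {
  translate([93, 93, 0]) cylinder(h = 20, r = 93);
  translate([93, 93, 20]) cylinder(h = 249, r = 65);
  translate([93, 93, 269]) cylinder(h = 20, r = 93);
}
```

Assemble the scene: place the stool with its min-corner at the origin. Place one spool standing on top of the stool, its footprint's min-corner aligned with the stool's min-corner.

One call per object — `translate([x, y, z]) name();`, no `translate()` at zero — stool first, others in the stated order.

stool();
translate([0, 0, 388]) spool();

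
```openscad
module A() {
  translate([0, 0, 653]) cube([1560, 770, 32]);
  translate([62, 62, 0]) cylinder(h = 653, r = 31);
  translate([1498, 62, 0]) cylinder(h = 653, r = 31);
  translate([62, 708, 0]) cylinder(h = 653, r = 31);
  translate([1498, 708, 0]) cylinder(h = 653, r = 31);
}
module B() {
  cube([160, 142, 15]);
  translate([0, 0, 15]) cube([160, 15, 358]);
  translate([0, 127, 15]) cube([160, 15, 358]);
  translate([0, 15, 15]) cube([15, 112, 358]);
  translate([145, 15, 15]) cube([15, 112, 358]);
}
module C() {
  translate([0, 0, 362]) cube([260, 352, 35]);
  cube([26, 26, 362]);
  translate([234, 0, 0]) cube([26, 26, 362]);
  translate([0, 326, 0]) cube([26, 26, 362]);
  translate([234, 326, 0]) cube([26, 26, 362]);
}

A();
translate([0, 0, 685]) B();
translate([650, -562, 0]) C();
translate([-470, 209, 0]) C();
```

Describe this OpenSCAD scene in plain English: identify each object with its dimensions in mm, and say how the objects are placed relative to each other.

A is a table with a 1560×770 mm rectangular top, 32 mm thick, top surface at z = 685 mm, supported by four round legs of 62 mm diameter, each leg's bounding box inset 31 mm from the nearest pair of top edges, running from the floor.

B is an open-topped rectangular box: outside dimensions 160×142×373 mm, with a uniform wall and base thickness of 15 mm. The base is a full 160×142 slab on the floor; four walls sit on top of the base. The front and back walls (the −y and +y sides) span the full width; the two side walls fit between them.

C is a four-legged stool. The seat is 260×352 mm, 35 mm thick, top at z = 397 mm. It stands on four square legs, each 26×26 mm in cross-section, from z = 0 to the seat underside, each flush with a corner of the seat.

The open box is on top of the table. Two stools sit around the table at the −y, −x sides.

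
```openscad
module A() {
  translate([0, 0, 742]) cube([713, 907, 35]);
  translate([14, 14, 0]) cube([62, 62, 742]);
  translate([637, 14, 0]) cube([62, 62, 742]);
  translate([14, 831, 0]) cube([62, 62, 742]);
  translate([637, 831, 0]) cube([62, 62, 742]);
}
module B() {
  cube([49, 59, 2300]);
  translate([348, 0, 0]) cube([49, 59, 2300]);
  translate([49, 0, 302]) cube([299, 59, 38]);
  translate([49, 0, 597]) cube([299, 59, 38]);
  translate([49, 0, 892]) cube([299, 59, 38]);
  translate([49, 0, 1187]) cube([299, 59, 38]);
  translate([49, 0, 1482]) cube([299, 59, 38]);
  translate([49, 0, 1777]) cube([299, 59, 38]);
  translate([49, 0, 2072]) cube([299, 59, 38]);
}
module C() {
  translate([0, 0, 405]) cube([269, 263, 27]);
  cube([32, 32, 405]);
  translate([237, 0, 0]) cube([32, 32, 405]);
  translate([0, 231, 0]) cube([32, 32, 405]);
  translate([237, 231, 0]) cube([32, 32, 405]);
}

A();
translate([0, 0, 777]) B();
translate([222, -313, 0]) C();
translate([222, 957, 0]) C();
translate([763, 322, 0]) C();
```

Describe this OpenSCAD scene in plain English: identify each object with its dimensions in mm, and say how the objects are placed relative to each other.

A is a rectangular dining table. The top is 713×907×35 mm with its upper surface at z = 777 mm. It stands on four 62×62 mm square legs, each inset 14 mm from the nearest pair of top edges, running from the floor to the underside of the top.

B is a straight ladder. Two 49×59 mm vertical rails, 2300 mm tall, stand 397 mm apart (outside-to-outside) with their front faces coplanar on the −y side. 7 rungs, each 59 mm deep and 38 mm tall, span between the inner faces of the rails, front faces flush with the rails. The lowest rung's underside is at z = 302 mm and rungs are spaced 295 mm apart (underside to underside).

C is a four-legged stool. The seat is 269×263 mm, 27 mm thick, top at z = 432 mm. It stands on four square legs, each 32×32 mm in cross-section, from z = 0 to the seat underside, each flush with a corner of the seat.

The ladder is on top of the table. Three stools sit around the table at the −y, +y, +x sides.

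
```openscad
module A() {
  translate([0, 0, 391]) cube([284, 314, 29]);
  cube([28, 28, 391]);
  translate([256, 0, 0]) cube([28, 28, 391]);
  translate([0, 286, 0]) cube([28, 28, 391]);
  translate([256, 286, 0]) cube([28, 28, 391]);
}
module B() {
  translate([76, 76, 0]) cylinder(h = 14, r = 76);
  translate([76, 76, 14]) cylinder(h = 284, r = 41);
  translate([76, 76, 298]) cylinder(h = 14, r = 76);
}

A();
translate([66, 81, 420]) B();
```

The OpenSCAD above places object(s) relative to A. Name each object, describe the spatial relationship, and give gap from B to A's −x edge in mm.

A is a stool. B is a spool. The spool is on top of the stool, centred. The gap from the spool to the stool's −x edge is 66 mm.

The spool's min-x is at 66; the stool's min-x is 0; gap = 66 mm.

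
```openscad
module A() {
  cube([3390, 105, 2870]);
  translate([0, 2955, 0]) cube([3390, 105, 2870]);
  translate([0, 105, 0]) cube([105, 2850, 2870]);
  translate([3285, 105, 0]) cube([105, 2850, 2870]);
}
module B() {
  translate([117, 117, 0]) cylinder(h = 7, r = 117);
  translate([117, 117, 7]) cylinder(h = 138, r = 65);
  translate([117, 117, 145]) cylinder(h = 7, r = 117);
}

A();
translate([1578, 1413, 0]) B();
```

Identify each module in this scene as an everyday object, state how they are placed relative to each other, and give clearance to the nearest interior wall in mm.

Clearances: x = 1473, y = 1308; minimum 1308 mm.

A is a house frame. B is a spool. The spool sits inside the house frame, centred. The clearance to the nearest interior wall is 1308 mm.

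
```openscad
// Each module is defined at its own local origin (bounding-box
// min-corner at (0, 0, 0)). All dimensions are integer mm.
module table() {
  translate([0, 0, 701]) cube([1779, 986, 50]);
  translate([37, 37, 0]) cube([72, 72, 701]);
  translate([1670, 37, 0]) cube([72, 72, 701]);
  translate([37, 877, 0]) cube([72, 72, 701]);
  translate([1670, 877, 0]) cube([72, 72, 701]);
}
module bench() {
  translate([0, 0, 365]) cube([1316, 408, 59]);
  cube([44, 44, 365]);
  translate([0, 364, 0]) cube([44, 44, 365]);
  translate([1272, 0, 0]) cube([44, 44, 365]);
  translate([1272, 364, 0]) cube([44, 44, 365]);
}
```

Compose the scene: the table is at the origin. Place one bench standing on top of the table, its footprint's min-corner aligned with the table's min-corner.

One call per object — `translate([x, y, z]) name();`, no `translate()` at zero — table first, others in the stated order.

table();
translate([0, 0, 751]) bench();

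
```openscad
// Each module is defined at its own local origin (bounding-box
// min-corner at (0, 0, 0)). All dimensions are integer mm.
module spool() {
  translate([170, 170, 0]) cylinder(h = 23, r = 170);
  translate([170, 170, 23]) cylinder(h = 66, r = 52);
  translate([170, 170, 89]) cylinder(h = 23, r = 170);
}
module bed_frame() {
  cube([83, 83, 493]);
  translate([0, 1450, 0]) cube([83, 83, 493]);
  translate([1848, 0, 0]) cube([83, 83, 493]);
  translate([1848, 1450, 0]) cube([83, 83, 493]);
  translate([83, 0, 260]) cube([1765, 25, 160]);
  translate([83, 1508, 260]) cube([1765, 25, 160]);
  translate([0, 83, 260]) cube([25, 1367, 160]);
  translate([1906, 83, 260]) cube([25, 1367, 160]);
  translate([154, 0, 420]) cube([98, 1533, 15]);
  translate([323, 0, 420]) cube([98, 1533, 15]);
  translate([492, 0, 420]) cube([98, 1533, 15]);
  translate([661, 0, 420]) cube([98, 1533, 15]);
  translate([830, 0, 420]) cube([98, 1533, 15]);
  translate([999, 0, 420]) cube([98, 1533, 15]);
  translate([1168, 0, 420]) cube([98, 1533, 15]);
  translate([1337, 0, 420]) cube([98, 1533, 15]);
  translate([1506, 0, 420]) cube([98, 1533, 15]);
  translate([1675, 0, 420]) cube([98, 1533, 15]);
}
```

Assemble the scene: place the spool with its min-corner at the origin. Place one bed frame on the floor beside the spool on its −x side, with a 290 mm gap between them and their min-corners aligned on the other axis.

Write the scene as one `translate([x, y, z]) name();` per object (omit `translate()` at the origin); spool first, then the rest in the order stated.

spool();
translate([-2221, 0, 0]) bed_frame();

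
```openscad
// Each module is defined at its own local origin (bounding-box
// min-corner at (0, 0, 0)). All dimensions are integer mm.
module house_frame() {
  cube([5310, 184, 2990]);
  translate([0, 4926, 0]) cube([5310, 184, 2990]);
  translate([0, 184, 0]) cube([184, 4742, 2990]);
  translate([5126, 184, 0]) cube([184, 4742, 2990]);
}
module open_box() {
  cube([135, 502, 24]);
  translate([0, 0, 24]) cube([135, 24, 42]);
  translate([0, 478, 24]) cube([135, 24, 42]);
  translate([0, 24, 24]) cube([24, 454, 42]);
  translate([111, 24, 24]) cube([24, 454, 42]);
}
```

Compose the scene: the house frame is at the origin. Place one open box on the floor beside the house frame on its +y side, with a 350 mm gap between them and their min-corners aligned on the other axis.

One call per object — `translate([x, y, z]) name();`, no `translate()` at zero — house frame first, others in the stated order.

house_frame();
translate([0, 5460, 0]) open_box();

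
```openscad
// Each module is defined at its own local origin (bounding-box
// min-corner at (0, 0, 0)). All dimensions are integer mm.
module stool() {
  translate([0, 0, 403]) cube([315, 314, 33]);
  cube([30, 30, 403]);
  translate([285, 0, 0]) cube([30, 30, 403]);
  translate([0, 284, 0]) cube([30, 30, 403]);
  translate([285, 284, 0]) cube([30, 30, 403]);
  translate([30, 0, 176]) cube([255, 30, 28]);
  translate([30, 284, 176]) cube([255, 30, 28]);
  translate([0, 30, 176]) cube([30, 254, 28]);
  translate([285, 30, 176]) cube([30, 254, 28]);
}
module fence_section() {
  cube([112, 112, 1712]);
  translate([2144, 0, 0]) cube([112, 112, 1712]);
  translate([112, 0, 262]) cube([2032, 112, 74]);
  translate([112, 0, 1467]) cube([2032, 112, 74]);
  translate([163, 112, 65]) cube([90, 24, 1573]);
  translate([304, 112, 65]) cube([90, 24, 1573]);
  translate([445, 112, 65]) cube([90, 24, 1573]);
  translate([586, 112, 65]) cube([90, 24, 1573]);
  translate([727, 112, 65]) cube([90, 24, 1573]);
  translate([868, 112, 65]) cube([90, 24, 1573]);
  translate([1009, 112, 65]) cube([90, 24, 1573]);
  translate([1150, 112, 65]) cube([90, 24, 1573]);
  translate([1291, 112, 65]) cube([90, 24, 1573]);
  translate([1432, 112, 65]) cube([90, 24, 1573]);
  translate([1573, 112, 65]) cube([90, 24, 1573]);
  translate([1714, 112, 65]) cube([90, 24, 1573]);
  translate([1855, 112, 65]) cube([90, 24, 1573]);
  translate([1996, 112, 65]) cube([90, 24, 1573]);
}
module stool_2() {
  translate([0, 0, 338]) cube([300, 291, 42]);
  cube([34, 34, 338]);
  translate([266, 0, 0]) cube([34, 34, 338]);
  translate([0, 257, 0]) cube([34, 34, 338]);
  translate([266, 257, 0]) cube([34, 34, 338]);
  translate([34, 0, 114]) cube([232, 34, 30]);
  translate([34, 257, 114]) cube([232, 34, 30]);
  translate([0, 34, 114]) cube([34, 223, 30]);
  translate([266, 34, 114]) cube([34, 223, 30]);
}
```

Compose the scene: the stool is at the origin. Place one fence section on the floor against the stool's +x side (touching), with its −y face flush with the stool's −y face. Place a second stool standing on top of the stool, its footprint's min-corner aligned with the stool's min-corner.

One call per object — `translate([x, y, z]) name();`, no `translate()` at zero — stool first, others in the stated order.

stool();
translate([315, 0, 0]) fence_section();
translate([0, 0, 436]) stool_2();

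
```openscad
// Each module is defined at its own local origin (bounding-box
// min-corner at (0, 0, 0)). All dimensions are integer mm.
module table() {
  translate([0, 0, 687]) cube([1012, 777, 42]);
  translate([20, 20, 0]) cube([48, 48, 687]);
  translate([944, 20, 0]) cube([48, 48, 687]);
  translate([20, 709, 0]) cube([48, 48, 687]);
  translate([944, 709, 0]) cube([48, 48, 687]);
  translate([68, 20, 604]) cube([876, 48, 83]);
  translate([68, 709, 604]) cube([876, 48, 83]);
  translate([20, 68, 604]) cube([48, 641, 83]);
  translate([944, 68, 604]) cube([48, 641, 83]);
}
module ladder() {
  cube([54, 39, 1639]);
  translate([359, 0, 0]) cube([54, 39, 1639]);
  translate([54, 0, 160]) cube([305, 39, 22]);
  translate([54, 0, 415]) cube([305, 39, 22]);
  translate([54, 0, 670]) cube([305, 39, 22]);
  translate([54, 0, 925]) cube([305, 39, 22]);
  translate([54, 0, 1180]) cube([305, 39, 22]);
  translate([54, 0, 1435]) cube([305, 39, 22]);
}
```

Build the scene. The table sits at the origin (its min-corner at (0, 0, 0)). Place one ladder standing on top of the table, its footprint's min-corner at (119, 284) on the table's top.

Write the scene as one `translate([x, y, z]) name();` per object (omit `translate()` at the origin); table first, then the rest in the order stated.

table();
translate([119, 284, 729]) ladder();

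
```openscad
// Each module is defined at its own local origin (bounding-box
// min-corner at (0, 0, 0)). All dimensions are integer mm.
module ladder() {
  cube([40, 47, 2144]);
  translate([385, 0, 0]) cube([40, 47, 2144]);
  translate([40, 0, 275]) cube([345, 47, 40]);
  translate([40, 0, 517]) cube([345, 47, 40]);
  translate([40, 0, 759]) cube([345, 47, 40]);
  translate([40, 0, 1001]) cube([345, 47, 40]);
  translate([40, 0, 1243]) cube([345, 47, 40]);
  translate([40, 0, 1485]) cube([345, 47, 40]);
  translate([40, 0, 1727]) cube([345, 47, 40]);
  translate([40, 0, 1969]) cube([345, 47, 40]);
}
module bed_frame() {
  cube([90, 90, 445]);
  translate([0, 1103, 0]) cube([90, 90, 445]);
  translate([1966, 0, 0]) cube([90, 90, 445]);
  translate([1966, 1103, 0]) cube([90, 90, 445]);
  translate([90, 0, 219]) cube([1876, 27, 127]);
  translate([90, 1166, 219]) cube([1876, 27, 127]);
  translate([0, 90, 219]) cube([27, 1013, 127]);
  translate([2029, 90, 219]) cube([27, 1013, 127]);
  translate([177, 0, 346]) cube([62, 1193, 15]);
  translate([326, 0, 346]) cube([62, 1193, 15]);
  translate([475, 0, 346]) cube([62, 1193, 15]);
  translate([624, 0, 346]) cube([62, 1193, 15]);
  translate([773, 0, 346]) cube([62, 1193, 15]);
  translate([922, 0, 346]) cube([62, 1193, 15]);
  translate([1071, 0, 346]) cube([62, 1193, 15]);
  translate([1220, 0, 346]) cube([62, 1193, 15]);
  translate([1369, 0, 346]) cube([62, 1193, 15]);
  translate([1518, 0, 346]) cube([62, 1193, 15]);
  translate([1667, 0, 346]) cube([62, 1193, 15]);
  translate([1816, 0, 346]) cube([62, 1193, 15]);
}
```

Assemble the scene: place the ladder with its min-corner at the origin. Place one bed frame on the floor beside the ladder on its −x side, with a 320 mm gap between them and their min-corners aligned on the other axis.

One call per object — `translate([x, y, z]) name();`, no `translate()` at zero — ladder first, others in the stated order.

ladder();
translate([-2376, 0, 0]) bed_frame();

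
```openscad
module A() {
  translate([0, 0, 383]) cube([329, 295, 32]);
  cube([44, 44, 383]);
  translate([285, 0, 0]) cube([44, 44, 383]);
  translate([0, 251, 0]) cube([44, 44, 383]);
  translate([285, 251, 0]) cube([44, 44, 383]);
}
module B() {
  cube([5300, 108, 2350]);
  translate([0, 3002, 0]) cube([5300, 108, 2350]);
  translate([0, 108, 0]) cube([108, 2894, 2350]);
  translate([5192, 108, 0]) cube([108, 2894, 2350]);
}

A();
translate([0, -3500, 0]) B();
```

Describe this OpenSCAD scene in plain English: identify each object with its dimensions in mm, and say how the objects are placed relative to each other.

A is a four-legged stool. The seat is a 329×295×32 mm slab whose top surface is at z = 415 mm; four square legs, each 44×44 mm in cross-section, run from the floor (z = 0) to the underside of the seat, each flush with a corner of the seat.

B is the wall frame of a small rectangular building: four walls, each 2350 mm tall and 108 mm thick, enclosing a footprint 5300 mm (x) by 3110 mm (y) outside-to-outside, with no floor or roof. The front and back walls (the −y and +y sides) span the full width; the two side walls fit between them.

The house frame is on the floor beside the stool on its −y side.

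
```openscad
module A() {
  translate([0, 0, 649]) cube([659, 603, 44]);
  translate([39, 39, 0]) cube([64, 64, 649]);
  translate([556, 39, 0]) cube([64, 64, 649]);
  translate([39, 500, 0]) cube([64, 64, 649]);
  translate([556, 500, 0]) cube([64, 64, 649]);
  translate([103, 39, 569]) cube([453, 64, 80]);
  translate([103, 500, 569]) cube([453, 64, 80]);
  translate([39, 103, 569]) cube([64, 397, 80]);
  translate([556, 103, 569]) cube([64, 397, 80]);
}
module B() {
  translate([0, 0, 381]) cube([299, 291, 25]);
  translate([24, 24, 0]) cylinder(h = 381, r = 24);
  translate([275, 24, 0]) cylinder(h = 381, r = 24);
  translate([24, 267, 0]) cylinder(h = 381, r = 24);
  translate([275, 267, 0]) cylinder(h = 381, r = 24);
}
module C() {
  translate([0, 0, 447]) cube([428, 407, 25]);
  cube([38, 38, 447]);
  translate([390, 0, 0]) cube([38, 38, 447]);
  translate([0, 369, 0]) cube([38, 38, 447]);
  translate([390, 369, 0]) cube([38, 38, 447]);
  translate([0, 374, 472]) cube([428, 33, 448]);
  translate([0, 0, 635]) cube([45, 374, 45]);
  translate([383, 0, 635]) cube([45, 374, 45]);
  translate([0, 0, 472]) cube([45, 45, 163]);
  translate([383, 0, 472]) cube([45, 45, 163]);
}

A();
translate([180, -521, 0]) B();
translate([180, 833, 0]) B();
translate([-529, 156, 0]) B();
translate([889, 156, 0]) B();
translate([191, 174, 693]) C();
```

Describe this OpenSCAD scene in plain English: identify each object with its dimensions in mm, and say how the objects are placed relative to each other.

A is a rectangular dining table. The top is 659×603×44 mm with its upper surface at z = 693 mm. It stands on four 64×64 mm square legs, each inset 39 mm from the nearest pair of top edges, running from the floor to the underside of the top. Four apron rails, 64 mm thick and 80 mm tall, run between adjacent legs with their top edges flush with the underside of the top and their outer faces flush with the legs' outer faces.

B is a four-legged stool. The seat is a 299×291×25 mm slab whose top surface is at z = 406 mm; four round legs, each 48 mm in diameter, run from the floor (z = 0) to the underside of the seat, each leg's axis is inset half a diameter from the nearest pair of seat edges (so the leg's bounding box is flush with the corner).

C is a chair. The seat is a 428×407×25 mm slab with its top at z = 472 mm, on four 38×38 mm corner legs (flush with the seat edges, standing on z = 0). A flat backrest 33 mm thick, 448 mm tall, spans the full seat width and rises from the seat top along its +y edge, rear face flush with the rear of the seat. Two armrests of 45×45 mm section run along each side from the seat's front edge to the front of the backrest, top faces 208 mm above the seat top and outer faces flush with the seat's x-edges; a 45×45 mm post under the front of each armrest stands on the seat at the front corner.

Four stools sit around the table at the −y, +y, −x, +x sides. The chair is on top of the table.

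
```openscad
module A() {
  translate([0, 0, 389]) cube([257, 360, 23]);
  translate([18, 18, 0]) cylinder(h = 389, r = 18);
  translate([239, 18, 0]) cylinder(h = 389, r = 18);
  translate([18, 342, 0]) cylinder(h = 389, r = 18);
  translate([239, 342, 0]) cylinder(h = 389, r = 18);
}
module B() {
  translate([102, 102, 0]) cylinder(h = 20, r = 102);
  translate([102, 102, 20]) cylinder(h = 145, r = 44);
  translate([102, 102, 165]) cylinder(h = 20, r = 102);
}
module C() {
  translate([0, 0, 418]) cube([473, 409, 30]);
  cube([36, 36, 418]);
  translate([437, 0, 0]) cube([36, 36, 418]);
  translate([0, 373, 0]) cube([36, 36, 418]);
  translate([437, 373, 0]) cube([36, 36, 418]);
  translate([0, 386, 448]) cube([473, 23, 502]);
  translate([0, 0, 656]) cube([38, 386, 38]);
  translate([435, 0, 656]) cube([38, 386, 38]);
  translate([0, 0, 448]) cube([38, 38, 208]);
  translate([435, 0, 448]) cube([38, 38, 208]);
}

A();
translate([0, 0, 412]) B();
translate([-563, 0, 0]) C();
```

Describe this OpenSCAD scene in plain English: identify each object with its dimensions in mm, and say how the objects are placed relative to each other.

A is a four-legged stool. The seat is a 257×360×23 mm slab whose top surface is at z = 412 mm; four round legs, each 36 mm in diameter, run from the floor (z = 0) to the underside of the seat, each leg's axis is inset half a diameter from the nearest pair of seat edges (so the leg's bounding box is flush with the corner).

B is a spool: two coaxial disc flanges of radius 102 mm and thickness 20 mm, joined by a core cylinder of radius 44 mm and height 145 mm. The lower flange rests on z = 0 and the three cylinders share a vertical axis.

C is a chair. The seat is a 473×409×30 mm slab with its top at z = 448 mm, on four 36×36 mm corner legs (flush with the seat edges, standing on z = 0). A flat backrest 23 mm thick, 502 mm tall, spans the full seat width and rises from the seat top along its +y edge, rear face flush with the rear of the seat. Two armrests of 38×38 mm section run along each side from the seat's front edge to the front of the backrest, top faces 246 mm above the seat top and outer faces flush with the seat's x-edges; a 38×38 mm post under the front of each armrest stands on the seat at the front corner.

The spool is on top of the stool. The chair is on the floor beside the stool on its −x side.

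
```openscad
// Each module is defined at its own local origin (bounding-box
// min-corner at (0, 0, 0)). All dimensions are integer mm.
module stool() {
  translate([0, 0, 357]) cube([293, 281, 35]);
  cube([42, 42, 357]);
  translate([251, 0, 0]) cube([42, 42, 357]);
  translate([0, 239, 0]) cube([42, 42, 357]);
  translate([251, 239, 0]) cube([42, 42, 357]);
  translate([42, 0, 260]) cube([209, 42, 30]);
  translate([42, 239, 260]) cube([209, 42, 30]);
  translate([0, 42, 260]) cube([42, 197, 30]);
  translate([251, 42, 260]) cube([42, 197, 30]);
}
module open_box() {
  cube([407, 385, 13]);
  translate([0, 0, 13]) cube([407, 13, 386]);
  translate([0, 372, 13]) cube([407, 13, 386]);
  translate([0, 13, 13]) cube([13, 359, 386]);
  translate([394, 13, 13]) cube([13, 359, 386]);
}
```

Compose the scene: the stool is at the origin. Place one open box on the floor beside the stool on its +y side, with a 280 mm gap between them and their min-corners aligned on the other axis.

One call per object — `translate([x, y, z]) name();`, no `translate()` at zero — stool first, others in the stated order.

stool();
translate([0, 561, 0]) open_box();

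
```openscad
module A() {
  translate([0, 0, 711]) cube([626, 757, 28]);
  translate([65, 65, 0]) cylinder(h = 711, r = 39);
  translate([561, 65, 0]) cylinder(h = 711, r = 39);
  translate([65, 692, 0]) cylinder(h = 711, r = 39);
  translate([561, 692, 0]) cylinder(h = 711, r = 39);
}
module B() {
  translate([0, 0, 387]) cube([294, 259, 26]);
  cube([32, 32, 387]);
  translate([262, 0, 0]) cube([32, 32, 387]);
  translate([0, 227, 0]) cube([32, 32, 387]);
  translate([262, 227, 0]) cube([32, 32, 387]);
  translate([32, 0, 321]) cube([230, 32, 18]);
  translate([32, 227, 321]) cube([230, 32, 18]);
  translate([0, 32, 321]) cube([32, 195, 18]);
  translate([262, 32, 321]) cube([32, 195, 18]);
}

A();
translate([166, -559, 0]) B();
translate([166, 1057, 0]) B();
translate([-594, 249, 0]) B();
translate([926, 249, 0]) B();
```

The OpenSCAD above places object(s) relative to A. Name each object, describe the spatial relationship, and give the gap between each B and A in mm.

Each stool's nearest face is 300 mm from the table's bounding box.

A is a table. B is a stool. Four stools sit around the table at the −y, +y, −x, +x sides. The gap between each stool and the table is 300 mm.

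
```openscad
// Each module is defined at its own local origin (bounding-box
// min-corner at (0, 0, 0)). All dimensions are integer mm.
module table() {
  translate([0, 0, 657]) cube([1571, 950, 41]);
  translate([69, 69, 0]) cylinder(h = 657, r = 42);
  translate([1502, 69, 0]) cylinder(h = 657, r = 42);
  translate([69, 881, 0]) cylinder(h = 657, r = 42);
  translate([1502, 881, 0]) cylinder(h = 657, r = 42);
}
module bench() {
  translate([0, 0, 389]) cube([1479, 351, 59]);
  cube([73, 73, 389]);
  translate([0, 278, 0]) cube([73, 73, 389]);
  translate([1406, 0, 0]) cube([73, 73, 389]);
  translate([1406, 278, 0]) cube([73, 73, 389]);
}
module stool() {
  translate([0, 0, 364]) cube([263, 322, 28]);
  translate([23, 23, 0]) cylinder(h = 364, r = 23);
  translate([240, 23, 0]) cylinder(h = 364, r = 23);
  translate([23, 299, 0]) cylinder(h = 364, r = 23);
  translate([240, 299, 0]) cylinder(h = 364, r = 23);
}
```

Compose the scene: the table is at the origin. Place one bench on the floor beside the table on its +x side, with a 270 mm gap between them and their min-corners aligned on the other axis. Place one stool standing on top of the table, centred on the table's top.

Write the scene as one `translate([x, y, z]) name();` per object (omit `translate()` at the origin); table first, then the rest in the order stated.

table();
translate([1841, 0, 0]) bench();
translate([654, 314, 698]) stool();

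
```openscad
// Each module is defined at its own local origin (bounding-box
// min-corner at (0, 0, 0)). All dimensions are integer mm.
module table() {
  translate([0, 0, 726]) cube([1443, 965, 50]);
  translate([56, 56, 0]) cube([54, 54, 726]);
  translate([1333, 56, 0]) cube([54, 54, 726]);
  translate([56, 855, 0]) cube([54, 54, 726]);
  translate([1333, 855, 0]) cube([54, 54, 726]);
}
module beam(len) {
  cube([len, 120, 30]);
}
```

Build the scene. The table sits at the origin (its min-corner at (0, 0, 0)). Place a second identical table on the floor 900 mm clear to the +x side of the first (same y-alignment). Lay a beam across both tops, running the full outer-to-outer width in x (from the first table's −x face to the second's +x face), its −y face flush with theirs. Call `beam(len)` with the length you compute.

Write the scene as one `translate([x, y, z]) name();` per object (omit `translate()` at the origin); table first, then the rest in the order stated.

table();
translate([2343, 0, 0]) table();
translate([0, 0, 776]) beam(3786);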